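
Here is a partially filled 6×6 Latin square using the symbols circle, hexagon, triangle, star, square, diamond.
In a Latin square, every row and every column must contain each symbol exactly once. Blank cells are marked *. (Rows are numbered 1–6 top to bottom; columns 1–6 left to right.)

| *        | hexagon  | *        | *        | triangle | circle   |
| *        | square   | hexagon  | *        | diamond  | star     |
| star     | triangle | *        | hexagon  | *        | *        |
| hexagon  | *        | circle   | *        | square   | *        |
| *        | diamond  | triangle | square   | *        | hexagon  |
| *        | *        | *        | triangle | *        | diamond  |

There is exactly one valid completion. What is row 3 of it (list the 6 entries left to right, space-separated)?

star triangle diamond hexagon circle square

Row 3, column 5: row 3 has {hexagon, triangle, star} and column 5 has {triangle, square, diamond}, leaving only circle.
Row 3, column 6: row 3 has {circle, hexagon, triangle, star} and column 6 has {circle, hexagon, star, diamond}, leaving only square.
Row 3, column 3: row 3 has {circle, hexagon, triangle, star, square} and column 3 has {circle, hexagon, triangle}, leaving only diamond.
So row 3 reads: star triangle diamond hexagon circle square.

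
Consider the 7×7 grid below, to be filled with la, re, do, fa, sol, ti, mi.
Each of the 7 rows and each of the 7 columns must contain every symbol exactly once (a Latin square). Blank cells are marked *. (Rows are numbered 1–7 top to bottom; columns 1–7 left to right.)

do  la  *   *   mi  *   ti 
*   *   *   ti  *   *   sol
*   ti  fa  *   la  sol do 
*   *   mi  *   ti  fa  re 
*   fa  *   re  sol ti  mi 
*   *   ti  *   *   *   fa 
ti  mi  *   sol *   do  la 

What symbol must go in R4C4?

la

Row 1, column 4: row 1 has {la, do, ti, mi} and column 4 has {re, sol, ti}, leaving only fa.
Row 1, column 6: row 1 has {la, do, fa, ti, mi} and column 6 has {do, fa, sol, ti}, leaving only re.
Row 1, column 3: row 1 has {la, re, do, fa, ti, mi} and column 3 has {fa, ti, mi}, leaving only sol.
Row 3, column 4: row 3 has {la, do, fa, sol, ti} and column 4 has {re, fa, sol, ti}, leaving only mi.
Row 3, column 1: row 3 has {la, do, fa, sol, ti, mi} and column 1 has {do, ti}, leaving only re.
Row 5, column 1: row 5 has {re, fa, sol, ti, mi} and column 1 has {re, do, ti}, leaving only la.
Row 4, column 1: row 4 has {re, fa, ti, mi} and column 1 has {la, re, do, ti}, leaving only sol.
Row 4, column 2: row 4 has {re, fa, sol, ti, mi} and column 2 has {la, fa, ti, mi}, leaving only do.
Row 4 already has {re, do, fa, sol, ti, mi} and column 4 already has {re, fa, sol, ti, mi}, so row 4, column 4 must be la.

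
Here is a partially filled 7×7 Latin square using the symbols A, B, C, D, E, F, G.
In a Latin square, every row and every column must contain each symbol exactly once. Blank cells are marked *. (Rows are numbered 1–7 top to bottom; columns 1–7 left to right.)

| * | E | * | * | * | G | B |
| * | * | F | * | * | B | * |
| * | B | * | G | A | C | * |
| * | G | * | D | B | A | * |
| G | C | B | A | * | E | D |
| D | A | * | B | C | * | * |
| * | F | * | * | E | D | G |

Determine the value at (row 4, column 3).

E

Row 2, column 2: row 2 has {B, F} and column 2 has {A, B, C, E, F, G}, leaving only D.
Row 2, column 5: row 2 has {B, D, F} and column 5 has {A, B, C, E}, leaving only G.
Row 5, column 5: row 5 has {A, B, C, D, E, G} and column 5 has {A, B, C, E, G}, leaving only F.
Row 1, column 5: row 1 has {B, E, G} and column 5 has {A, B, C, E, F, G}, leaving only D.
Row 6, column 6: row 6 has {A, B, C, D} and column 6 has {A, B, C, D, E, G}, leaving only F.
Row 6, column 7: row 6 has {A, B, C, D, F} and column 7 has {B, D, G}, leaving only E.
Row 3, column 7: row 3 has {A, B, C, G} and column 7 has {B, D, E, G}, leaving only F.
Row 3, column 1: row 3 has {A, B, C, F, G} and column 1 has {D, G}, leaving only E.
Row 3, column 3: row 3 has {A, B, C, E, F, G} and column 3 has {B, F}, leaving only D.
Row 4, column 7: row 4 has {A, B, D, G} and column 7 has {B, D, E, F, G}, leaving only C.
Row 4 already has {A, B, C, D, G} and column 3 already has {B, D, F}, so row 4, column 3 must be E.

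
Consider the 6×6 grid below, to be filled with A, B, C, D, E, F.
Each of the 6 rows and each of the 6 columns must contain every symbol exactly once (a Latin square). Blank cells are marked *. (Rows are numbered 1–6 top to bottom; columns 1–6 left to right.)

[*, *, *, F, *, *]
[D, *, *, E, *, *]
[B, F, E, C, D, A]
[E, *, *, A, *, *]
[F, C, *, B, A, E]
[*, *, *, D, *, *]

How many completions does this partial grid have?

Row 1, column 1: eliminating its row and column leaves {A, C}.
Row 1, column 2: eliminating its row and column leaves {A, B, D, E}.
Row 1, column 3: eliminating its row and column leaves {A, B, C, D}.
Row 1, column 5: eliminating its row and column leaves {B, C, E}.
Row 1, column 6: eliminating its row and column leaves {B, C, D}.
Row 2, column 2: eliminating its row and column leaves {A, B}.
Row 2, column 3: eliminating its row and column leaves {A, B, C, F}.
Row 2, column 5: eliminating its row and column leaves {B, C, F}.
Row 2, column 6: eliminating its row and column leaves {B, C, F}.
Row 4, column 2: eliminating its row and column leaves {B, D}.
Row 4, column 3: eliminating its row and column leaves {B, C, D, F}.
Row 4, column 5: eliminating its row and column leaves {B, C, F}.
Row 4, column 6: eliminating its row and column leaves {B, C, D, F}.
Row 5, column 3: eliminating its row and column leaves {D}.
Row 6, column 1: eliminating its row and column leaves {A, C}.
Row 6, column 2: eliminating its row and column leaves {A, B, E}.
Row 6, column 3: eliminating its row and column leaves {A, B, C, F}.
Row 6, column 5: eliminating its row and column leaves {B, C, E, F}.
Row 6, column 6: eliminating its row and column leaves {B, C, F}.
Enumerating the assignments across these blanks that avoid any row or column repeat gives 40 completions.

40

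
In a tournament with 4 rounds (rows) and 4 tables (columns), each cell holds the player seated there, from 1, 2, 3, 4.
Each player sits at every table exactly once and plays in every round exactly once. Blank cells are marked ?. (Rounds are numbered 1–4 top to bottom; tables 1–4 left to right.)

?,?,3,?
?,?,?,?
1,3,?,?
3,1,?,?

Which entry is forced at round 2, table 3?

1

Round 2, table 3 is narrowed to {1, 2, 4}.
If it were 2, then round 2, table 2 would be left with no valid symbol.
If it were 4, then round 2, table 2 would be left with no valid symbol.
So round 2, table 3 must be 1.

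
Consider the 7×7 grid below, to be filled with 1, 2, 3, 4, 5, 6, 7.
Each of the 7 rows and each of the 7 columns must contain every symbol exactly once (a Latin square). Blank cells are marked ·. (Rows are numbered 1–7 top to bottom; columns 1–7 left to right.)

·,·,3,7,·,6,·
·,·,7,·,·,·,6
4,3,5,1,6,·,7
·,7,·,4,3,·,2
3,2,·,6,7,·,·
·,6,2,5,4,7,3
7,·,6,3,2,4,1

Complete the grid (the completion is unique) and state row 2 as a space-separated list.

5 4 7 2 1 3 6

Row 2, column 4: row 2 has {6, 7} and column 4 has {1, 3, 4, 5, 6, 7}, leaving only 2.
Row 3, column 6: row 3 has {1, 3, 4, 5, 6, 7} and column 6 has {4, 6, 7}, leaving only 2.
Row 4, column 3: row 4 has {2, 3, 4, 7} and column 3 has {2, 3, 5, 6, 7}, leaving only 1.
Row 4, column 6: row 4 has {1, 2, 3, 4, 7} and column 6 has {2, 4, 6, 7}, leaving only 5.
Row 4, column 1: row 4 has {1, 2, 3, 4, 5, 7} and column 1 has {3, 4, 7}, leaving only 6.
Row 5, column 3: row 5 has {2, 3, 6, 7} and column 3 has {1, 2, 3, 5, 6, 7}, leaving only 4.
Row 5, column 6: row 5 has {2, 3, 4, 6, 7} and column 6 has {2, 4, 5, 6, 7}, leaving only 1.
Row 2, column 6: row 2 has {2, 6, 7} and column 6 has {1, 2, 4, 5, 6, 7}, leaving only 3.
Row 5, column 7: row 5 has {1, 2, 3, 4, 6, 7} and column 7 has {1, 2, 3, 6, 7}, leaving only 5.
Row 1, column 7: row 1 has {3, 6, 7} and column 7 has {1, 2, 3, 5, 6, 7}, leaving only 4.
Row 6, column 1: row 6 has {2, 3, 4, 5, 6, 7} and column 1 has {3, 4, 6, 7}, leaving only 1.
Row 2, column 1: row 2 has {2, 3, 6, 7} and column 1 has {1, 3, 4, 6, 7}, leaving only 5.
Row 2, column 5: row 2 has {2, 3, 5, 6, 7} and column 5 has {2, 3, 4, 6, 7}, leaving only 1.
Row 2, column 2: row 2 has {1, 2, 3, 5, 6, 7} and column 2 has {2, 3, 6, 7}, leaving only 4.
So row 2 reads: 5 4 7 2 1 3 6.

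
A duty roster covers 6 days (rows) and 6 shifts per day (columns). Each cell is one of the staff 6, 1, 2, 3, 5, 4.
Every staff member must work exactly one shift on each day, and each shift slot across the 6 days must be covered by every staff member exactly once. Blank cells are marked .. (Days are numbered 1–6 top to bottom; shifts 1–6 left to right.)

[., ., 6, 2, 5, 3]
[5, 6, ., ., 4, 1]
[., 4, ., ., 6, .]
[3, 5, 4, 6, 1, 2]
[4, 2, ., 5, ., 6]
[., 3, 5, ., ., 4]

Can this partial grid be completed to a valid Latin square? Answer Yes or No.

Day 1, shift 1: day 1 has {6, 2, 3, 5} and shift 1 has {3, 5, 4}, so it must be 1.
Now day 1, shift 2: day 1 together with shift 2 already contain {6, 1, 2, 3, 5, 4} — every symbol — so nothing can go there. The grid has no valid completion.

No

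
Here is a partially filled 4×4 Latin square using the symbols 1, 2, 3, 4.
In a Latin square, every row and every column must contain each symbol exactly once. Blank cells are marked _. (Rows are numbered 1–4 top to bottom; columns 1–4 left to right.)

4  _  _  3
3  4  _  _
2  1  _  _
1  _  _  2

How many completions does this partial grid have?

Row 1, column 2: eliminating its row and column leaves {2}.
Row 1, column 3: eliminating its row and column leaves {1, 2}.
Row 2, column 3: eliminating its row and column leaves {1, 2}.
Row 2, column 4: eliminating its row and column leaves {1}.
Row 3, column 3: eliminating its row and column leaves {3, 4}.
Row 3, column 4: eliminating its row and column leaves {4}.
Row 4, column 2: eliminating its row and column leaves {3}.
Row 4, column 3: eliminating its row and column leaves {3, 4}.
Only one assignment across all blanks avoids any row or column repeat, giving 1 completion.

1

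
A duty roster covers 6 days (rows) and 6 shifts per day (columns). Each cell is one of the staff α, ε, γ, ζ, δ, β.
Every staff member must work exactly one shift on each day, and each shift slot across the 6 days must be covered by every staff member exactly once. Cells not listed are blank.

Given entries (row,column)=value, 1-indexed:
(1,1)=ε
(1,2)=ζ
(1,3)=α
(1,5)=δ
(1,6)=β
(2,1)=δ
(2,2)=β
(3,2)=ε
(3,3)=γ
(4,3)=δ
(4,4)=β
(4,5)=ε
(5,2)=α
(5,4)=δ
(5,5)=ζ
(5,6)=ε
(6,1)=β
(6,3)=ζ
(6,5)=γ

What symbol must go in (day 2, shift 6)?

Day 1, shift 4: day 1 has {α, ε, ζ, δ, β} and shift 4 has {δ, β}, leaving only γ.
Day 2, shift 3: day 2 has {δ, β} and shift 3 has {α, γ, ζ, δ}, leaving only ε.
Day 2, shift 5: day 2 has {ε, δ, β} and shift 5 has {ε, γ, ζ, δ}, leaving only α.
Day 2, shift 4: day 2 has {α, ε, δ, β} and shift 4 has {γ, δ, β}, leaving only ζ.
Day 2 already has {α, ε, ζ, δ, β} and shift 6 already has {ε, β}, so day 2, shift 6 must be γ.

γ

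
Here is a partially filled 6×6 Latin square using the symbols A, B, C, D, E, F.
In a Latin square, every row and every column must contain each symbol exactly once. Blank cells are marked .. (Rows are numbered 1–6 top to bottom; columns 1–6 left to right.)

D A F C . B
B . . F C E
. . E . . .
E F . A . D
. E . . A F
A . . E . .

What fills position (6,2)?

Row 1, column 5: row 1 has {A, B, C, D, F} and column 5 has {A, C}, leaving only E.
Row 2, column 2: row 2 has {B, C, E, F} and column 2 has {A, E, F}, leaving only D.
Row 2, column 3: row 2 has {B, C, D, E, F} and column 3 has {E, F}, leaving only A.
Row 4, column 5: row 4 has {A, D, E, F} and column 5 has {A, C, E}, leaving only B.
Row 4, column 3: row 4 has {A, B, D, E, F} and column 3 has {A, E, F}, leaving only C.
Row 5, column 1: row 5 has {A, E, F} and column 1 has {A, B, D, E}, leaving only C.
Row 3, column 1: row 3 has {E} and column 1 has {A, B, C, D, E}, leaving only F.
Row 3, column 5: row 3 has {E, F} and column 5 has {A, B, C, E}, leaving only D.
Row 3, column 4: row 3 has {D, E, F} and column 4 has {A, C, E, F}, leaving only B.
Row 3, column 2: row 3 has {B, D, E, F} and column 2 has {A, D, E, F}, leaving only C.
Row 6 already has {A, E} and column 2 already has {A, C, D, E, F}, so row 6, column 2 must be B.

B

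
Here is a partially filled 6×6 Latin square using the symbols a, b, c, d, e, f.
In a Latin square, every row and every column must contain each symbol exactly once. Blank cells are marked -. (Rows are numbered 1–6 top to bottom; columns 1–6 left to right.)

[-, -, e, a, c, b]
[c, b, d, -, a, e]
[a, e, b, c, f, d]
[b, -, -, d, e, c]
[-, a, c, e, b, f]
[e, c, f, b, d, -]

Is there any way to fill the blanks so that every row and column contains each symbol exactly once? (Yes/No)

Yes

No row or column among the givens repeats a symbol, and propagating forced cells runs into no contradiction.
One valid completion exists (for instance, f d e a c b / c b d f a e / a e b c f d / b f a d e c / d a c e b f / e c f b d a).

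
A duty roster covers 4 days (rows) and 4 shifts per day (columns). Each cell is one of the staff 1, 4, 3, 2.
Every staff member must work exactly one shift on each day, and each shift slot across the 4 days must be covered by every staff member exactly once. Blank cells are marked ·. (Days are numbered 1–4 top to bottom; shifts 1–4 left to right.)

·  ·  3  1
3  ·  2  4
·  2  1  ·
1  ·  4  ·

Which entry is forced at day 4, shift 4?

2

Day 1, shift 2: day 1 has {1, 3} and shift 2 has {2}, leaving only 4.
Day 1, shift 1: day 1 has {1, 4, 3} and shift 1 has {1, 3}, leaving only 2.
Day 2, shift 2: day 2 has {4, 3, 2} and shift 2 has {4, 2}, leaving only 1.
Day 3, shift 1: day 3 has {1, 2} and shift 1 has {1, 3, 2}, leaving only 4.
Day 3, shift 4: day 3 has {1, 4, 2} and shift 4 has {1, 4}, leaving only 3.
Day 4 already has {1, 4} and shift 4 already has {1, 4, 3}, so day 4, shift 4 must be 2.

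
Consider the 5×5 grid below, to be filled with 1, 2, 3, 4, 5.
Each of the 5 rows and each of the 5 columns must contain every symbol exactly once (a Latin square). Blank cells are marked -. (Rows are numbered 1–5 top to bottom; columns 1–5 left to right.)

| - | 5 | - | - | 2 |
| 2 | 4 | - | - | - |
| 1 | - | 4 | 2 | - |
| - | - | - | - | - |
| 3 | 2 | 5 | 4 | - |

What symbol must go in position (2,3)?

1

Row 1, column 1: row 1 has {2, 5} and column 1 has {1, 2, 3}, leaving only 4.
Row 3, column 2: row 3 has {1, 2, 4} and column 2 has {2, 4, 5}, leaving only 3.
Row 3, column 5: row 3 has {1, 2, 3, 4} and column 5 has {2}, leaving only 5.
Row 4, column 1: row 4 has {} and column 1 has {1, 2, 3, 4}, leaving only 5.
Row 4, column 2: row 4 has {5} and column 2 has {2, 3, 4, 5}, leaving only 1.
Row 4, column 4: row 4 has {1, 5} and column 4 has {2, 4}, leaving only 3.
Row 1, column 4: row 1 has {2, 4, 5} and column 4 has {2, 3, 4}, leaving only 1.
Row 1, column 3: row 1 has {1, 2, 4, 5} and column 3 has {4, 5}, leaving only 3.
Row 2 already has {2, 4} and column 3 already has {3, 4, 5}, so row 2, column 3 must be 1.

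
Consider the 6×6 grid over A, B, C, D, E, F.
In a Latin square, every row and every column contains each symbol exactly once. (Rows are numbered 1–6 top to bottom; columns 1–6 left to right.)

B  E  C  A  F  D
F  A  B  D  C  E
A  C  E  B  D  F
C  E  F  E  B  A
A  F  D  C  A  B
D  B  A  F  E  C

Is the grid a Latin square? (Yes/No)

No

Row 4 contains E twice (at columns 2 and 4); row 5 is also not a permutation.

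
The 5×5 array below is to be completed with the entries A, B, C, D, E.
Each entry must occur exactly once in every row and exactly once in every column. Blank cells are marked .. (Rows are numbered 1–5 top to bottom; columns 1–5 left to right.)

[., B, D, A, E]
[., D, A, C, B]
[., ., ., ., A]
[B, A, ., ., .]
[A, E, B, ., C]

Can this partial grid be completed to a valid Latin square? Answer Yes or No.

Yes

No row or column among the givens repeats a symbol, and propagating forced cells runs into no contradiction.
One valid completion exists (for instance, C B D A E / E D A C B / D C E B A / B A C E D / A E B D C).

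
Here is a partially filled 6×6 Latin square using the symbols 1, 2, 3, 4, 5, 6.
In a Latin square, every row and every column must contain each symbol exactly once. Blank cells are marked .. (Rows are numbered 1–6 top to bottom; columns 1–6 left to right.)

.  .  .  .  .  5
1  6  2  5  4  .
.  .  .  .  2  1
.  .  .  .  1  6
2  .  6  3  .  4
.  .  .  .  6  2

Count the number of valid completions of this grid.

24

Row 1, column 1: eliminating its row and column leaves {3, 4, 6}.
Row 1, column 2: eliminating its row and column leaves {1, 2, 3, 4}.
Row 1, column 3: eliminating its row and column leaves {1, 3, 4}.
Row 1, column 4: eliminating its row and column leaves {1, 2, 4, 6}.
Row 1, column 5: eliminating its row and column leaves {3}.
Row 2, column 6: eliminating its row and column leaves {3}.
Row 3, column 1: eliminating its row and column leaves {3, 4, 5, 6}.
Row 3, column 2: eliminating its row and column leaves {3, 4, 5}.
Row 3, column 3: eliminating its row and column leaves {3, 4, 5}.
Row 3, column 4: eliminating its row and column leaves {4, 6}.
Row 4, column 1: eliminating its row and column leaves {3, 4, 5}.
Row 4, column 2: eliminating its row and column leaves {2, 3, 4, 5}.
Row 4, column 3: eliminating its row and column leaves {3, 4, 5}.
Row 4, column 4: eliminating its row and column leaves {2, 4}.
Row 5, column 2: eliminating its row and column leaves {1, 5}.
Row 5, column 5: eliminating its row and column leaves {5}.
Row 6, column 1: eliminating its row and column leaves {3, 4, 5}.
Row 6, column 2: eliminating its row and column leaves {1, 3, 4, 5}.
Row 6, column 3: eliminating its row and column leaves {1, 3, 4, 5}.
Row 6, column 4: eliminating its row and column leaves {1, 4}.
Enumerating the assignments across these blanks that avoid any row or column repeat gives 24 completions.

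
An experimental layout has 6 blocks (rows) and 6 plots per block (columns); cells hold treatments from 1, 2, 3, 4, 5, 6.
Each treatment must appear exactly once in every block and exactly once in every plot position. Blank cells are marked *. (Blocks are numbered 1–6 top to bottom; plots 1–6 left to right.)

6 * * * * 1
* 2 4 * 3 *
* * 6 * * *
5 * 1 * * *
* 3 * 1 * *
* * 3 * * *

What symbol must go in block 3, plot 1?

Block 2, plot 1: block 2 has {2, 3, 4} and plot 1 has {5, 6}, leaving only 1.
Block 3, plot 1 is narrowed to {2, 3, 4}.
If it were 2, then block 6, plot 1 would be left with no valid symbol.
If it were 4, then block 6, plot 1 would be left with no valid symbol.
So block 3, plot 1 must be 3.

3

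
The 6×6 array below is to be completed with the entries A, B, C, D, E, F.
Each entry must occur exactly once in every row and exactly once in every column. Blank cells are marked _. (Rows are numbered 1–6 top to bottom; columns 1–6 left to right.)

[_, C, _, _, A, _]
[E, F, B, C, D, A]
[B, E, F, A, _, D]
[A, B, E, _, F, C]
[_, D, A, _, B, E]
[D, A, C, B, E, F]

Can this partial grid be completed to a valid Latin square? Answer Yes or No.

Yes

No row or column among the givens repeats a symbol, and propagating forced cells runs into no contradiction.
One valid completion exists (for instance, F C D E A B / E F B C D A / B E F A C D / A B E D F C / C D A F B E / D A C B E F).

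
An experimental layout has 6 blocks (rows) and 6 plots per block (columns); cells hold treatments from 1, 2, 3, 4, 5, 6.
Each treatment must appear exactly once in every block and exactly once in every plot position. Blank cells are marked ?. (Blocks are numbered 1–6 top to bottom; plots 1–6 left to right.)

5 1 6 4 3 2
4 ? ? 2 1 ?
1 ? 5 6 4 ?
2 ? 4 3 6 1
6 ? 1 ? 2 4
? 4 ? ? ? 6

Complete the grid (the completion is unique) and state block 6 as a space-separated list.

3 4 2 1 5 6

Block 6, plot 1: block 6 has {4, 6} and plot 1 has {1, 2, 4, 5, 6}, leaving only 3.
Block 6, plot 3: block 6 has {3, 4, 6} and plot 3 has {1, 4, 5, 6}, leaving only 2.
Block 6, plot 5: block 6 has {2, 3, 4, 6} and plot 5 has {1, 2, 3, 4, 6}, leaving only 5.
Block 6, plot 4: block 6 has {2, 3, 4, 5, 6} and plot 4 has {2, 3, 4, 6}, leaving only 1.
So block 6 reads: 3 4 2 1 5 6.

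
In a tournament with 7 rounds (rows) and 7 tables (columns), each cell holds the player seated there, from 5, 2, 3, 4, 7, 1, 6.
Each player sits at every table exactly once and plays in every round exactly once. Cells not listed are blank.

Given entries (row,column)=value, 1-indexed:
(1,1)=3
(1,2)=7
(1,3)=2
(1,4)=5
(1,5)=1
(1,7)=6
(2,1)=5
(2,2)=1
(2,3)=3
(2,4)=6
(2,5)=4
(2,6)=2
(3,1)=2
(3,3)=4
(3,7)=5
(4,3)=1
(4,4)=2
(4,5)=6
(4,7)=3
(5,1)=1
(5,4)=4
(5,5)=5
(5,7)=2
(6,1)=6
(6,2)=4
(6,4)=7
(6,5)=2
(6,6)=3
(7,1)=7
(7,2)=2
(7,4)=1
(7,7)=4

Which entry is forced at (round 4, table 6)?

Round 1, table 6: round 1 has {5, 2, 3, 7, 1, 6} and table 6 has {2, 3}, leaving only 4.
Round 2, table 7: round 2 has {5, 2, 3, 4, 1, 6} and table 7 has {5, 2, 3, 4, 6}, leaving only 7.
Round 3, table 4: round 3 has {5, 2, 4} and table 4 has {5, 2, 4, 7, 1, 6}, leaving only 3.
Round 3, table 2: round 3 has {5, 2, 3, 4} and table 2 has {2, 4, 7, 1}, leaving only 6.
Round 3, table 5: round 3 has {5, 2, 3, 4, 6} and table 5 has {5, 2, 4, 1, 6}, leaving only 7.
Round 3, table 6: round 3 has {5, 2, 3, 4, 7, 6} and table 6 has {2, 3, 4}, leaving only 1.
Round 4, table 1: round 4 has {2, 3, 1, 6} and table 1 has {5, 2, 3, 7, 1, 6}, leaving only 4.
Round 4, table 2: round 4 has {2, 3, 4, 1, 6} and table 2 has {2, 4, 7, 1, 6}, leaving only 5.
Round 4 already has {5, 2, 3, 4, 1, 6} and table 6 already has {2, 3, 4, 1}, so round 4, table 6 must be 7.

7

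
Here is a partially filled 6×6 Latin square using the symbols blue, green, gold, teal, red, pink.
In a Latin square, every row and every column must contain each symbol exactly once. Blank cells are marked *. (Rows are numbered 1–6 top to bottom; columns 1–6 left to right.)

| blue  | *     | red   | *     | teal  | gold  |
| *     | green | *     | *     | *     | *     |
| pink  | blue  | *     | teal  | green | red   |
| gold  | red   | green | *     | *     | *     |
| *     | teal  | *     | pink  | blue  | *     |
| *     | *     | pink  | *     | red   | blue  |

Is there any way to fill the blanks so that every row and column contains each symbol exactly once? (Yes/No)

No

Row 1, column 2: row 1 has {blue, gold, teal, red} and column 2 has {blue, green, teal, red}, so it must be pink.
Row 1, column 4: row 1 has {blue, gold, teal, red, pink} and column 4 has {teal, pink}, so it must be green.
Row 3, column 3: row 3 has {blue, green, teal, red, pink} and column 3 has {green, red, pink}, so it must be gold.
Now row 5, column 3: row 5 together with column 3 already contain {blue, green, gold, teal, red, pink} — every symbol — so nothing can go there. The grid has no valid completion.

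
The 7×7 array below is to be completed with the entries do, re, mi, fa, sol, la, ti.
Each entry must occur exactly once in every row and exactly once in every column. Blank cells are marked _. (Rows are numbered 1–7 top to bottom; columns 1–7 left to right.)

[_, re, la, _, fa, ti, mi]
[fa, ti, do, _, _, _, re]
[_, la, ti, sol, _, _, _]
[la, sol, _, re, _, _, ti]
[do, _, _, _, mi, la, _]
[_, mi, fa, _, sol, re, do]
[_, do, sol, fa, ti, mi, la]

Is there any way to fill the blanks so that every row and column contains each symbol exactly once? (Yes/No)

Yes

No row or column among the givens repeats a symbol, and propagating forced cells runs into no contradiction.
One valid completion exists (for instance, sol re la do fa ti mi / fa ti do mi la sol re / mi la ti sol re do fa / la sol mi re do fa ti / do fa re ti mi la sol / ti mi fa la sol re do / re do sol fa ti mi la).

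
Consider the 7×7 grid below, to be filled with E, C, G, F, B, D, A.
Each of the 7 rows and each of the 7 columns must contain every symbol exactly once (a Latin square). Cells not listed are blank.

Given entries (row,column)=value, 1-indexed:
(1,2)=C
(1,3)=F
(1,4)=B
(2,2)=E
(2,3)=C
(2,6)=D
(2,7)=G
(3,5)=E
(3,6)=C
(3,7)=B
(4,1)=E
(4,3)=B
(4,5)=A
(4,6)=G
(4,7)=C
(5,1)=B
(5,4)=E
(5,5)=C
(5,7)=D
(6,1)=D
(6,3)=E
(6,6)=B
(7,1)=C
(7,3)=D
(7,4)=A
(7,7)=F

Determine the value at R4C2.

F

Row 2, column 4: row 2 has {E, C, G, D} and column 4 has {E, B, A}, leaving only F.
Row 2, column 1: row 2 has {E, C, G, F, D} and column 1 has {E, C, B, D}, leaving only A.
Row 1, column 1: row 1 has {C, F, B} and column 1 has {E, C, B, D, A}, leaving only G.
Row 1, column 5: row 1 has {C, G, F, B} and column 5 has {E, C, A}, leaving only D.
Row 2, column 5: row 2 has {E, C, G, F, D, A} and column 5 has {E, C, D, A}, leaving only B.
Row 3, column 1: row 3 has {E, C, B} and column 1 has {E, C, G, B, D, A}, leaving only F.
Row 4, column 4: row 4 has {E, C, G, B, A} and column 4 has {E, F, B, A}, leaving only D.
Row 4 already has {E, C, G, B, D, A} and column 2 already has {E, C}, so row 4, column 2 must be F.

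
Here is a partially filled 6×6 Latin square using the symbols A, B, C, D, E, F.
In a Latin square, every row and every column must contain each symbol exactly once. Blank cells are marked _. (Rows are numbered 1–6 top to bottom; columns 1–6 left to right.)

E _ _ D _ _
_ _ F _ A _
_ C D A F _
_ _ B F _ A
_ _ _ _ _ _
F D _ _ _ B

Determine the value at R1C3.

C

Row 3, column 1: row 3 has {A, C, D, F} and column 1 has {E, F}, leaving only B.
Row 3, column 6: row 3 has {A, B, C, D, F} and column 6 has {A, B}, leaving only E.
Row 4, column 2: row 4 has {A, B, F} and column 2 has {C, D}, leaving only E.
Row 2, column 2: row 2 has {A, F} and column 2 has {C, D, E}, leaving only B.
Row 1, column 3 is narrowed to {A, C}.
If it were A, then row 5, column 2 would be left with no valid symbol.
So row 1, column 3 must be C.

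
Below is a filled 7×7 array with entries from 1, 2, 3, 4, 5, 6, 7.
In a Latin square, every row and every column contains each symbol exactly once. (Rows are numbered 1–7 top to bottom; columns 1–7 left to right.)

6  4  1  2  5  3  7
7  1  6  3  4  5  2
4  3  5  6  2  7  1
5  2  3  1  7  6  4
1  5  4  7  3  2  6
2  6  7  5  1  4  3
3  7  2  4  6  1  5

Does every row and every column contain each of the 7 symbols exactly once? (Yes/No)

Yes

Each row is a permutation of the 7 symbols, and so is each column.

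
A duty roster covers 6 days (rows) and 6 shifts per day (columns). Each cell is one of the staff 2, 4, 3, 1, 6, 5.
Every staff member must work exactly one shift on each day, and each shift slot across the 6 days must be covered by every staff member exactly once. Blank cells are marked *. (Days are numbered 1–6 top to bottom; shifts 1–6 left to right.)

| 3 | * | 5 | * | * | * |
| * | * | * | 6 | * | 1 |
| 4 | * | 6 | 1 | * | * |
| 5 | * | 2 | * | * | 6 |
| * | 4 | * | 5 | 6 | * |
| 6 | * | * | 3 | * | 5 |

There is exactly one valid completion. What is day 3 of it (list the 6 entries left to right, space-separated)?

Day 2, shift 1: day 2 has {1, 6} and shift 1 has {4, 3, 6, 5}, leaving only 2.
Day 4, shift 4: day 4 has {2, 6, 5} and shift 4 has {3, 1, 6, 5}, leaving only 4.
Day 1, shift 4: day 1 has {3, 5} and shift 4 has {4, 3, 1, 6, 5}, leaving only 2.
Day 1, shift 6: day 1 has {2, 3, 5} and shift 6 has {1, 6, 5}, leaving only 4.
Day 1, shift 5: day 1 has {2, 4, 3, 5} and shift 5 has {6}, leaving only 1.
Day 1, shift 2: day 1 has {2, 4, 3, 1, 5} and shift 2 has {4}, leaving only 6.
Day 4, shift 5: day 4 has {2, 4, 6, 5} and shift 5 has {1, 6}, leaving only 3.
Day 4, shift 2: day 4 has {2, 4, 3, 6, 5} and shift 2 has {4, 6}, leaving only 1.
Day 5, shift 1: day 5 has {4, 6, 5} and shift 1 has {2, 4, 3, 6, 5}, leaving only 1.
Day 5, shift 3: day 5 has {4, 1, 6, 5} and shift 3 has {2, 6, 5}, leaving only 3.
Day 2, shift 3: day 2 has {2, 1, 6} and shift 3 has {2, 3, 6, 5}, leaving only 4.
Day 2, shift 5: day 2 has {2, 4, 1, 6} and shift 5 has {3, 1, 6}, leaving only 5.
Day 3, shift 5: day 3 has {4, 1, 6} and shift 5 has {3, 1, 6, 5}, leaving only 2.
Day 3, shift 6: day 3 has {2, 4, 1, 6} and shift 6 has {4, 1, 6, 5}, leaving only 3.
Day 3, shift 2: day 3 has {2, 4, 3, 1, 6} and shift 2 has {4, 1, 6}, leaving only 5.
So day 3 reads: 4 5 6 1 2 3.

4 5 6 1 2 3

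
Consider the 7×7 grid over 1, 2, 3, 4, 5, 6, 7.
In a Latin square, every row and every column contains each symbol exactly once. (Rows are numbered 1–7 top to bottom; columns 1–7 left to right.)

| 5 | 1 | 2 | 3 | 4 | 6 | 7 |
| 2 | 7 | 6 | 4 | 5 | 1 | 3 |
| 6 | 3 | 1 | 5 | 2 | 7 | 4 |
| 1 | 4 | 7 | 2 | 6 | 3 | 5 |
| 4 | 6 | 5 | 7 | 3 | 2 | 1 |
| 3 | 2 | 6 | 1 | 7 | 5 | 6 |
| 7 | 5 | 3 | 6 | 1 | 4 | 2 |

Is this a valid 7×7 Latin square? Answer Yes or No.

No

Row 6 contains 6 twice (at columns 3 and 7), so it is not a permutation.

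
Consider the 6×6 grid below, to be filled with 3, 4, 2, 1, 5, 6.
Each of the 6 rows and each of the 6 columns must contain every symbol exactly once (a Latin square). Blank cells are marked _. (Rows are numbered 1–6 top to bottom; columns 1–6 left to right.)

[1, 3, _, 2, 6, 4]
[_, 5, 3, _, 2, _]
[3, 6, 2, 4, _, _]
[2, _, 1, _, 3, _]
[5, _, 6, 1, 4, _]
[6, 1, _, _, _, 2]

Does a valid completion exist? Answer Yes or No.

Yes

No row or column among the givens repeats a symbol, and propagating forced cells runs into no contradiction.
One valid completion exists (for instance, 1 3 5 2 6 4 / 4 5 3 6 2 1 / 3 6 2 4 1 5 / 2 4 1 5 3 6 / 5 2 6 1 4 3 / 6 1 4 3 5 2).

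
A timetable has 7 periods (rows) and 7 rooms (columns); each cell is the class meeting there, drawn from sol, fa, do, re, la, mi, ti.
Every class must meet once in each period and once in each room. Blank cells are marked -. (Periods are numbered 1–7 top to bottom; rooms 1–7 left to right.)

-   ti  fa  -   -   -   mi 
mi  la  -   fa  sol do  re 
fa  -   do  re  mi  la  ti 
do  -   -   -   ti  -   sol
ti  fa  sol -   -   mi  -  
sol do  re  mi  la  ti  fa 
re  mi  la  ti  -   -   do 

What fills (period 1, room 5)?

do

Period 1, room 1: period 1 has {fa, mi, ti} and room 1 has {sol, fa, do, re, mi, ti}, leaving only la.
Period 2, room 3: period 2 has {sol, fa, do, re, la, mi} and room 3 has {sol, fa, do, re, la}, leaving only ti.
Period 3, room 2: period 3 has {fa, do, re, la, mi, ti} and room 2 has {fa, do, la, mi, ti}, leaving only sol.
Period 4, room 2: period 4 has {sol, do, ti} and room 2 has {sol, fa, do, la, mi, ti}, leaving only re.
Period 4, room 3: period 4 has {sol, do, re, ti} and room 3 has {sol, fa, do, re, la, ti}, leaving only mi.
Period 4, room 4: period 4 has {sol, do, re, mi, ti} and room 4 has {fa, re, mi, ti}, leaving only la.
Period 4, room 6: period 4 has {sol, do, re, la, mi, ti} and room 6 has {do, la, mi, ti}, leaving only fa.
Period 5, room 4: period 5 has {sol, fa, mi, ti} and room 4 has {fa, re, la, mi, ti}, leaving only do.
Period 1, room 4: period 1 has {fa, la, mi, ti} and room 4 has {fa, do, re, la, mi, ti}, leaving only sol.
Period 1, room 6: period 1 has {sol, fa, la, mi, ti} and room 6 has {fa, do, la, mi, ti}, leaving only re.
Period 1 already has {sol, fa, re, la, mi, ti} and room 5 already has {sol, la, mi, ti}, so period 1, room 5 must be do.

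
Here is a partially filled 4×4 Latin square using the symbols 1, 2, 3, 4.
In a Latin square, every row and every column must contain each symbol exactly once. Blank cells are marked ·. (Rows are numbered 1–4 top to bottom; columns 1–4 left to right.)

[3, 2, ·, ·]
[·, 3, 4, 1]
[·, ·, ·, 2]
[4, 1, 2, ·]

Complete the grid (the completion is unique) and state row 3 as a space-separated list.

Row 3, column 1: row 3 has {2} and column 1 has {3, 4}, leaving only 1.
Row 3, column 2: row 3 has {1, 2} and column 2 has {1, 2, 3}, leaving only 4.
Row 3, column 3: row 3 has {1, 2, 4} and column 3 has {2, 4}, leaving only 3.
So row 3 reads: 1 4 3 2.

1 4 3 2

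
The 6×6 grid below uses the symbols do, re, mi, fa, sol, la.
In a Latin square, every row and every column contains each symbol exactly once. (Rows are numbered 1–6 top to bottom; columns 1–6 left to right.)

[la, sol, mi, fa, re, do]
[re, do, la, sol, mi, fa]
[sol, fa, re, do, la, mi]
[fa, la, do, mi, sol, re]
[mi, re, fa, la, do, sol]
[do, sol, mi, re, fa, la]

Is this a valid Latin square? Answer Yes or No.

No

Every row is a permutation, but column 2 contains sol twice (at rows 1 and 6).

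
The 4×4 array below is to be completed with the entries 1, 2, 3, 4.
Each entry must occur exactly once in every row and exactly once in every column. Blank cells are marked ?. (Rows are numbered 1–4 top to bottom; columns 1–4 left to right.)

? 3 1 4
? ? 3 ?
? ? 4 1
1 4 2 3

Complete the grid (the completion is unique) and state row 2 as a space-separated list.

4 1 3 2

Row 2, column 4: row 2 has {3} and column 4 has {1, 3, 4}, leaving only 2.
Row 2, column 1: row 2 has {2, 3} and column 1 has {1}, leaving only 4.
Row 2, column 2: row 2 has {2, 3, 4} and column 2 has {3, 4}, leaving only 1.
So row 2 reads: 4 1 3 2.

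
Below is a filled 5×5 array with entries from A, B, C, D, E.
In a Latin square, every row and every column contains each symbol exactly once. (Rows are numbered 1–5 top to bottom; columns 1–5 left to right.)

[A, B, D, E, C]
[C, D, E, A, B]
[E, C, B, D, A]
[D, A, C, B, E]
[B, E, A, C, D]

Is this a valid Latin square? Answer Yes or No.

Yes

Each row is a permutation of the 5 symbols, and so is each column.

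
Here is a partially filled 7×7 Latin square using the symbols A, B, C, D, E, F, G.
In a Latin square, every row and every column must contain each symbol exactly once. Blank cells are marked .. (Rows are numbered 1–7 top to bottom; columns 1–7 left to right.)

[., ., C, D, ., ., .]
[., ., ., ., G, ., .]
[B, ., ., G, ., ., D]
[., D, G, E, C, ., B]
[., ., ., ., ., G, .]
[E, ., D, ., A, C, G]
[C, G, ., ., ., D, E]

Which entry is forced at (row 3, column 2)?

Row 3, column 2 is narrowed to {A, C, E, F}.
If it were A, propagating the remaining blanks reaches a contradiction.
If it were E, then row 3, column 6 would be left with no valid symbol.
If it were F, then row 3, column 6 would be left with no valid symbol.
So row 3, column 2 must be C.

C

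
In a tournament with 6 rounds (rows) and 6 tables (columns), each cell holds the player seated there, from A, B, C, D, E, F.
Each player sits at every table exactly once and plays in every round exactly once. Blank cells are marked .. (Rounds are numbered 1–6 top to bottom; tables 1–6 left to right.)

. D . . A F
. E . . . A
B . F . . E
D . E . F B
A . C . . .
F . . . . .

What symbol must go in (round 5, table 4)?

B

Round 1, table 3: round 1 has {A, D, F} and table 3 has {C, E, F}, leaving only B.
Round 2, table 1: round 2 has {A, E} and table 1 has {A, B, D, F}, leaving only C.
Round 1, table 1: round 1 has {A, B, D, F} and table 1 has {A, B, C, D, F}, leaving only E.
Round 1, table 4: round 1 has {A, B, D, E, F} and table 4 has {}, leaving only C.
Round 2, table 3: round 2 has {A, C, E} and table 3 has {B, C, E, F}, leaving only D.
Round 2, table 5: round 2 has {A, C, D, E} and table 5 has {A, F}, leaving only B.
Round 2, table 4: round 2 has {A, B, C, D, E} and table 4 has {C}, leaving only F.
Round 4, table 4: round 4 has {B, D, E, F} and table 4 has {C, F}, leaving only A.
Round 3, table 4: round 3 has {B, E, F} and table 4 has {A, C, F}, leaving only D.
Round 3, table 5: round 3 has {B, D, E, F} and table 5 has {A, B, F}, leaving only C.
Round 3, table 2: round 3 has {B, C, D, E, F} and table 2 has {D, E}, leaving only A.
Round 4, table 2: round 4 has {A, B, D, E, F} and table 2 has {A, D, E}, leaving only C.
Round 5, table 6: round 5 has {A, C} and table 6 has {A, B, E, F}, leaving only D.
Round 5, table 5: round 5 has {A, C, D} and table 5 has {A, B, C, F}, leaving only E.
Round 5 already has {A, C, D, E} and table 4 already has {A, C, D, F}, so round 5, table 4 must be B.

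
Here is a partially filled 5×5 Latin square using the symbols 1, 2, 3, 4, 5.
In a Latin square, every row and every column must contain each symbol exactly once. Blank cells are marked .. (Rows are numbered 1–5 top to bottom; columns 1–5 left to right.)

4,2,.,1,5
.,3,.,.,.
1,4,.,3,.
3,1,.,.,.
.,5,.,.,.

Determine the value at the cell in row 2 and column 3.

4

Row 1, column 3: row 1 has {1, 2, 4, 5} and column 3 has {}, leaving only 3.
Row 3, column 5: row 3 has {1, 3, 4} and column 5 has {5}, leaving only 2.
Row 3, column 3: row 3 has {1, 2, 3, 4} and column 3 has {3}, leaving only 5.
Row 4, column 5: row 4 has {1, 3} and column 5 has {2, 5}, leaving only 4.
Row 2, column 5: row 2 has {3} and column 5 has {2, 4, 5}, leaving only 1.
Row 4, column 3: row 4 has {1, 3, 4} and column 3 has {3, 5}, leaving only 2.
Row 2 already has {1, 3} and column 3 already has {2, 3, 5}, so row 2, column 3 must be 4.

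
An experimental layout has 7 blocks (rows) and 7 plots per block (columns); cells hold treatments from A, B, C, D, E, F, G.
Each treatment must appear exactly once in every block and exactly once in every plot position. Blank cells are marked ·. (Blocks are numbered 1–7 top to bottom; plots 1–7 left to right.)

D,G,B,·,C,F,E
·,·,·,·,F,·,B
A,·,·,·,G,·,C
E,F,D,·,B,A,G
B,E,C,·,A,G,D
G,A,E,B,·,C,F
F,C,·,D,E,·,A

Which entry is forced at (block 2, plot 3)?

A

Block 1, plot 4: block 1 has {B, C, D, E, F, G} and plot 4 has {B, D}, leaving only A.
Block 2, plot 1: block 2 has {B, F} and plot 1 has {A, B, D, E, F, G}, leaving only C.
Block 2, plot 2: block 2 has {B, C, F} and plot 2 has {A, C, E, F, G}, leaving only D.
Block 2, plot 6: block 2 has {B, C, D, F} and plot 6 has {A, C, F, G}, leaving only E.
Block 2, plot 4: block 2 has {B, C, D, E, F} and plot 4 has {A, B, D}, leaving only G.
Block 2 already has {B, C, D, E, F, G} and plot 3 already has {B, C, D, E}, so block 2, plot 3 must be A.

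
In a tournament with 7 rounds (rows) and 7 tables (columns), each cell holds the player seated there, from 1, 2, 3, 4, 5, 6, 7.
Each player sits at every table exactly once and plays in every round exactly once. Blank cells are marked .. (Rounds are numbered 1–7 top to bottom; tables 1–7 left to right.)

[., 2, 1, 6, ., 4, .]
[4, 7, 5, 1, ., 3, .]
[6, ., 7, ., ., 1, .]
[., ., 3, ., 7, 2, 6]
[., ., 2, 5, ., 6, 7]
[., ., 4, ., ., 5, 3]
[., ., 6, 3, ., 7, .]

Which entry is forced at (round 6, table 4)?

Round 1, table 7: round 1 has {1, 2, 4, 6} and table 7 has {3, 6, 7}, leaving only 5.
Round 1, table 5: round 1 has {1, 2, 4, 5, 6} and table 5 has {7}, leaving only 3.
Round 1, table 1: round 1 has {1, 2, 3, 4, 5, 6} and table 1 has {4, 6}, leaving only 7.
Round 2, table 7: round 2 has {1, 3, 4, 5, 7} and table 7 has {3, 5, 6, 7}, leaving only 2.
Round 2, table 5: round 2 has {1, 2, 3, 4, 5, 7} and table 5 has {3, 7}, leaving only 6.
Round 3, table 7: round 3 has {1, 6, 7} and table 7 has {2, 3, 5, 6, 7}, leaving only 4.
Round 3, table 4: round 3 has {1, 4, 6, 7} and table 4 has {1, 3, 5, 6}, leaving only 2.
Round 6 already has {3, 4, 5} and table 4 already has {1, 2, 3, 5, 6}, so round 6, table 4 must be 7.

7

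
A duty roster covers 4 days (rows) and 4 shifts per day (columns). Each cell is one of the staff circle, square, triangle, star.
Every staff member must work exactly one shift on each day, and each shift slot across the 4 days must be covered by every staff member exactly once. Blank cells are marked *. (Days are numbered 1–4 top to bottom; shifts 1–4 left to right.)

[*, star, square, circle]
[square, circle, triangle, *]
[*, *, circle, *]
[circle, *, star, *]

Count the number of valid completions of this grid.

2

Day 1, shift 1: eliminating its day and shift leaves {triangle}.
Day 2, shift 4: eliminating its day and shift leaves {star}.
Day 3, shift 1: eliminating its day and shift leaves {triangle, star}.
Day 3, shift 2: eliminating its day and shift leaves {square, triangle}.
Day 3, shift 4: eliminating its day and shift leaves {square, triangle, star}.
Day 4, shift 2: eliminating its day and shift leaves {square, triangle}.
Day 4, shift 4: eliminating its day and shift leaves {square, triangle}.
Enumerating the assignments across these blanks that avoid any day or shift repeat gives 2 completions.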